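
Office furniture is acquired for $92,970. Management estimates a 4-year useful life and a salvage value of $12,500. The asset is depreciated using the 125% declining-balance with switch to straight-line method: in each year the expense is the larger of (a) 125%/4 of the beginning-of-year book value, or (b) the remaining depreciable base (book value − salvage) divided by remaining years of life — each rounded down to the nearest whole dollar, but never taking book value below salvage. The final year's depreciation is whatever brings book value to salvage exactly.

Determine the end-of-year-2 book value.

$43,943

Depreciable base = $92,970 − $12,500 = $80,470.
Year 1: DB = ⌊$92,970 × 125%/4⌋ = $29,053; SL = ⌊$80,470/4⌋ = $20,117 → take DB $29,053. Book value $63,917.
Year 2: DB = ⌊$63,917 × 125%/4⌋ = $19,974; SL = ⌊$51,417/3⌋ = $17,139 → take DB $19,974. Book value $43,943.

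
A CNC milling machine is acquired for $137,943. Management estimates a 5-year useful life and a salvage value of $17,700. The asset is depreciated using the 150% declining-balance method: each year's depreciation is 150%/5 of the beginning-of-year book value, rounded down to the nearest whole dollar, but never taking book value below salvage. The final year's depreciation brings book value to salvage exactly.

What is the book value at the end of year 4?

Depreciable base = $137,943 − $17,700 = $120,243.
Year 1: ⌊$137,943 × 150%/5⌋ = $41,382. Book value $96,561.
Year 2: ⌊$96,561 × 150%/5⌋ = $28,968. Book value $67,593.
Year 3: ⌊$67,593 × 150%/5⌋ = $20,277. Book value $47,316.
Year 4: ⌊$47,316 × 150%/5⌋ = $14,194. Book value $33,122.

$33,122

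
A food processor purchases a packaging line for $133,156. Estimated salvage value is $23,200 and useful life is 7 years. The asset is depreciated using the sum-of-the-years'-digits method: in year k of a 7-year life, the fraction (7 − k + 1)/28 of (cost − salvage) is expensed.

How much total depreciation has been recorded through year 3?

$70,686

Depreciable base = $133,156 − $23,200 = $109,956.
Sum of the years' digits = 7+6+5+4+3+2+1 = 28.
Year 1: $109,956 × 7/28 = $27,489. Book value $105,667.
Year 2: $109,956 × 6/28 = $23,562. Book value $82,105.
Year 3: $109,956 × 5/28 = $19,635. Book value $62,470.
Accumulated through year 3 = $133,156 − $62,470 = $70,686.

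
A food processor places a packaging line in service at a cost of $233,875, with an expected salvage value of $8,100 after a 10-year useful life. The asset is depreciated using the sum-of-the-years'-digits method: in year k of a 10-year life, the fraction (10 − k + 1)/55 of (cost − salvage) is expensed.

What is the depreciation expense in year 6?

Depreciable base = $233,875 − $8,100 = $225,775.
Sum of the years' digits = 10+9+8+7+6+5+4+3+2+1 = 55.
Year 1: $225,775 × 10/55 = $41,050. Book value $192,825.
Year 2: $225,775 × 9/55 = $36,945. Book value $155,880.
Year 3: $225,775 × 8/55 = $32,840. Book value $123,040.
Year 4: $225,775 × 7/55 = $28,735. Book value $94,305.
Year 5: $225,775 × 6/55 = $24,630. Book value $69,675.
Year 6: $225,775 × 5/55 = $20,525. Book value $49,150.

$20,525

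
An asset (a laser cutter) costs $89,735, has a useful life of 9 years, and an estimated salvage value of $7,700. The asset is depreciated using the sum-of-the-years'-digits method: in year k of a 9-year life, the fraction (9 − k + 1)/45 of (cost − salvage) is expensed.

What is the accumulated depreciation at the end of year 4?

Depreciable base = $89,735 − $7,700 = $82,035.
Sum of the years' digits = 9+8+7+6+5+4+3+2+1 = 45.
Year 1: $82,035 × 9/45 = $16,407. Book value $73,328.
Year 2: $82,035 × 8/45 = $14,584. Book value $58,744.
Year 3: $82,035 × 7/45 = $12,761. Book value $45,983.
Year 4: $82,035 × 6/45 = $10,938. Book value $35,045.
Accumulated through year 4 = $89,735 − $35,045 = $54,690.

$54,690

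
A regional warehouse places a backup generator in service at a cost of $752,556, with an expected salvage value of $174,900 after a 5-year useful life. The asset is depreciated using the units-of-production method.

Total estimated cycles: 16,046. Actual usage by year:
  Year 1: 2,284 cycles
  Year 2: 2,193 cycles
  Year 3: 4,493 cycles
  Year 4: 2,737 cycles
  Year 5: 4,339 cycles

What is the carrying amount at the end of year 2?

Depreciable base = $752,556 − $174,900 = $577,656.
Rate = $577,656 / 16,046 cycles = $36 per cycle.
Year 1: 2,284 × $36 = $82,224. Book value $670,332.
Year 2: 2,193 × $36 = $78,948. Book value $591,384.

$591,384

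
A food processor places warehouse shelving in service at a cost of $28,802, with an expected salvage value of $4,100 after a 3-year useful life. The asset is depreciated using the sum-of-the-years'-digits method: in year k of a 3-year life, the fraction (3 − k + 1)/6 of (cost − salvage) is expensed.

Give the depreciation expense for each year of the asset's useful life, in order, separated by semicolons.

$12,351; $8,234; $4,117

Depreciable base = $28,802 − $4,100 = $24,702.
Sum of the years' digits = 3+2+1 = 6.
Year 1: $24,702 × 3/6 = $12,351. Book value $16,451.
Year 2: $24,702 × 2/6 = $8,234. Book value $8,217.
Year 3: $24,702 × 1/6 = $4,117. Book value $4,100.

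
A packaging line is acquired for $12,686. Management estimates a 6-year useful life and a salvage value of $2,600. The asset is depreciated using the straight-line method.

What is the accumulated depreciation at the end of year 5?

$8,405

Depreciable base = $12,686 − $2,600 = $10,086.
Annual expense = $10,086 / 6 = $1,681.
End of year 1: book value $11,005.
End of year 2: book value $9,324.
End of year 3: book value $7,643.
End of year 4: book value $5,962.
End of year 5: book value $4,281.
Accumulated through year 5 = $12,686 − $4,281 = $8,405.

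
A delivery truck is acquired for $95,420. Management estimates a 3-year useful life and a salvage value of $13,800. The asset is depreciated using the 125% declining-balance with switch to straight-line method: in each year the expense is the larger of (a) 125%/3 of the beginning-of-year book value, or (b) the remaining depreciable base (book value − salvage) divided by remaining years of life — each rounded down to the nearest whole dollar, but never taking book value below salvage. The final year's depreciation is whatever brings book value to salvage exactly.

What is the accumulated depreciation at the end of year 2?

Depreciable base = $95,420 − $13,800 = $81,620.
Year 1: DB = ⌊$95,420 × 125%/3⌋ = $39,758; SL = ⌊$81,620/3⌋ = $27,206 → take DB $39,758. Book value $55,662.
Year 2: DB = ⌊$55,662 × 125%/3⌋ = $23,192; SL = ⌊$41,862/2⌋ = $20,931 → take DB $23,192. Book value $32,470.
Accumulated through year 2 = $95,420 − $32,470 = $62,950.

$62,950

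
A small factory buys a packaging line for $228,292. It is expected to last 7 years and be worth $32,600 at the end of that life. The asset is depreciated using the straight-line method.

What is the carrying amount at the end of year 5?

Depreciable base = $228,292 − $32,600 = $195,692.
Annual expense = $195,692 / 7 = $27,956.
End of year 1: book value $200,336.
End of year 2: book value $172,380.
End of year 3: book value $144,424.
End of year 4: book value $116,468.
End of year 5: book value $88,512.

$88,512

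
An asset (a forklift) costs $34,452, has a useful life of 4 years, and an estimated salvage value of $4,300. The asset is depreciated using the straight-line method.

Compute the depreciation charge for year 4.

$7,538

Depreciable base = $34,452 − $4,300 = $30,152.
Annual expense = $30,152 / 4 = $7,538.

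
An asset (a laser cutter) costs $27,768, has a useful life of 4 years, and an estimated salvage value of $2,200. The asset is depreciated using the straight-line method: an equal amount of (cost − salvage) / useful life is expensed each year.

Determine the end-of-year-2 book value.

Depreciable base = $27,768 − $2,200 = $25,568.
Annual expense = $25,568 / 4 = $6,392.
End of year 1: book value $21,376.
End of year 2: book value $14,984.

$14,984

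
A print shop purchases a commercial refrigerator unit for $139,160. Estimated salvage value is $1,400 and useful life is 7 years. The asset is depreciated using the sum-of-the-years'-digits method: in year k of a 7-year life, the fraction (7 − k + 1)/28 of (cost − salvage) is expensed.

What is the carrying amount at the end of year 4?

$30,920

Depreciable base = $139,160 − $1,400 = $137,760.
Sum of the years' digits = 7+6+5+4+3+2+1 = 28.
Year 1: $137,760 × 7/28 = $34,440. Book value $104,720.
Year 2: $137,760 × 6/28 = $29,520. Book value $75,200.
Year 3: $137,760 × 5/28 = $24,600. Book value $50,600.
Year 4: $137,760 × 4/28 = $19,680. Book value $30,920.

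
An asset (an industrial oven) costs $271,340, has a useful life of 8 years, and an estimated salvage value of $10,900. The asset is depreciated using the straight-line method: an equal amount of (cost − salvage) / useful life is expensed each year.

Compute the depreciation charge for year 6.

$32,555

Depreciable base = $271,340 − $10,900 = $260,440.
Annual expense = $260,440 / 8 = $32,555.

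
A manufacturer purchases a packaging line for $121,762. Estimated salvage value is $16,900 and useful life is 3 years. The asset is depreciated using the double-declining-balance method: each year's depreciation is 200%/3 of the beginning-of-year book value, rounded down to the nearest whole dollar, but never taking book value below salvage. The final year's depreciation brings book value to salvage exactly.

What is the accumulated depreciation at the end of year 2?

Depreciable base = $121,762 − $16,900 = $104,862.
Year 1: ⌊$121,762 × 200%/3⌋ = $81,174. Book value $40,588.
Year 2: ⌊$40,588 × 200%/3⌋ = $27,058, capped at $23,688. Book value $16,900.
Accumulated through year 2 = $121,762 − $16,900 = $104,862.

$104,862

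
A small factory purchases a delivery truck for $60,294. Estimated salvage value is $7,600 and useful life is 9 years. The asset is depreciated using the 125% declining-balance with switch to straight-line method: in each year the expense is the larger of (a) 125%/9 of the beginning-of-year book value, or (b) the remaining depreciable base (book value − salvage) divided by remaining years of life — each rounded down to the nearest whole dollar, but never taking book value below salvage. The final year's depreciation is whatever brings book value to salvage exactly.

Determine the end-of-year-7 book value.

Depreciable base = $60,294 − $7,600 = $52,694.
Year 1: DB = ⌊$60,294 × 125%/9⌋ = $8,374; SL = ⌊$52,694/9⌋ = $5,854 → take DB $8,374. Book value $51,920.
Year 2: DB = ⌊$51,920 × 125%/9⌋ = $7,211; SL = ⌊$44,320/8⌋ = $5,540 → take DB $7,211. Book value $44,709.
Year 3: DB = ⌊$44,709 × 125%/9⌋ = $6,209; SL = ⌊$37,109/7⌋ = $5,301 → take DB $6,209. Book value $38,500.
Year 4: DB = ⌊$38,500 × 125%/9⌋ = $5,347; SL = ⌊$30,900/6⌋ = $5,150 → take DB $5,347. Book value $33,153.
Year 5: DB = ⌊$33,153 × 125%/9⌋ = $4,604; SL = ⌊$25,553/5⌋ = $5,110 → take SL $5,110. Book value $28,043.
Year 6: DB = ⌊$28,043 × 125%/9⌋ = $3,894; SL = ⌊$20,443/4⌋ = $5,110 → take SL $5,110. Book value $22,933.
Year 7: DB = ⌊$22,933 × 125%/9⌋ = $3,185; SL = ⌊$15,333/3⌋ = $5,111 → take SL $5,111. Book value $17,822.

$17,822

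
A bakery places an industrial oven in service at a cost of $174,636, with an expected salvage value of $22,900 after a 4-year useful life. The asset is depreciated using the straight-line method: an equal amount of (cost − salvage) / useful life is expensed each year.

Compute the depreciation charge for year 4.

Depreciable base = $174,636 − $22,900 = $151,736.
Annual expense = $151,736 / 4 = $37,934.

$37,934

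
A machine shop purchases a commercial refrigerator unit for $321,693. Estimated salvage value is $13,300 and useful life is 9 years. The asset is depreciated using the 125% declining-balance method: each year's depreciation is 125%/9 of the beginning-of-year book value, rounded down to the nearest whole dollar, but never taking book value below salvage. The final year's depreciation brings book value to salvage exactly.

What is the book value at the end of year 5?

Depreciable base = $321,693 − $13,300 = $308,393.
Year 1: ⌊$321,693 × 125%/9⌋ = $44,679. Book value $277,014.
Year 2: ⌊$277,014 × 125%/9⌋ = $38,474. Book value $238,540.
Year 3: ⌊$238,540 × 125%/9⌋ = $33,130. Book value $205,410.
Year 4: ⌊$205,410 × 125%/9⌋ = $28,529. Book value $176,881.
Year 5: ⌊$176,881 × 125%/9⌋ = $24,566. Book value $152,315.

$152,315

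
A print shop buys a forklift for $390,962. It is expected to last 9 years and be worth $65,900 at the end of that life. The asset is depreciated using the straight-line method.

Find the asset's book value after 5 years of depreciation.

$210,372

Depreciable base = $390,962 − $65,900 = $325,062.
Annual expense = $325,062 / 9 = $36,118.
End of year 1: book value $354,844.
End of year 2: book value $318,726.
End of year 3: book value $282,608.
End of year 4: book value $246,490.
End of year 5: book value $210,372.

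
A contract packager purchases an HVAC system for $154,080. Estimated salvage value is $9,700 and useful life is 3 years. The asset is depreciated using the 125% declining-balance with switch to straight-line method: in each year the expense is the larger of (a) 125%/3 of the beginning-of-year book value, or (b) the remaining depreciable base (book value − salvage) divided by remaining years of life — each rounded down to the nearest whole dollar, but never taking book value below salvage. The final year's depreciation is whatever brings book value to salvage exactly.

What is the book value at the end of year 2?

Depreciable base = $154,080 − $9,700 = $144,380.
Year 1: DB = ⌊$154,080 × 125%/3⌋ = $64,200; SL = ⌊$144,380/3⌋ = $48,126 → take DB $64,200. Book value $89,880.
Year 2: DB = ⌊$89,880 × 125%/3⌋ = $37,450; SL = ⌊$80,180/2⌋ = $40,090 → take SL $40,090. Book value $49,790.

$49,790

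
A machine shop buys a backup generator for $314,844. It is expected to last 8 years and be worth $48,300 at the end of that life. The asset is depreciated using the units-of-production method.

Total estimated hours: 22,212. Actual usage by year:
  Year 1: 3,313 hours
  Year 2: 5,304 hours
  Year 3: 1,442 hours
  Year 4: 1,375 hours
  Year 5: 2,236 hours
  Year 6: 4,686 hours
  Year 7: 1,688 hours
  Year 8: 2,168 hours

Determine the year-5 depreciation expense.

Depreciable base = $314,844 − $48,300 = $266,544.
Rate = $266,544 / 22,212 hours = $12 per hour.
Year 1: 3,313 × $12 = $39,756. Book value $275,088.
Year 2: 5,304 × $12 = $63,648. Book value $211,440.
Year 3: 1,442 × $12 = $17,304. Book value $194,136.
Year 4: 1,375 × $12 = $16,500. Book value $177,636.
Year 5: 2,236 × $12 = $26,832. Book value $150,804.

$26,832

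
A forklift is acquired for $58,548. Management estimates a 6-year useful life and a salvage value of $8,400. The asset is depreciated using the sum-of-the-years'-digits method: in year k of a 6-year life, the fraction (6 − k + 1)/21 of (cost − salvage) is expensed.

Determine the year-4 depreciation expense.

$7,164

Depreciable base = $58,548 − $8,400 = $50,148.
Sum of the years' digits = 6+5+4+3+2+1 = 21.
Year 1: $50,148 × 6/21 = $14,328. Book value $44,220.
Year 2: $50,148 × 5/21 = $11,940. Book value $32,280.
Year 3: $50,148 × 4/21 = $9,552. Book value $22,728.
Year 4: $50,148 × 3/21 = $7,164. Book value $15,564.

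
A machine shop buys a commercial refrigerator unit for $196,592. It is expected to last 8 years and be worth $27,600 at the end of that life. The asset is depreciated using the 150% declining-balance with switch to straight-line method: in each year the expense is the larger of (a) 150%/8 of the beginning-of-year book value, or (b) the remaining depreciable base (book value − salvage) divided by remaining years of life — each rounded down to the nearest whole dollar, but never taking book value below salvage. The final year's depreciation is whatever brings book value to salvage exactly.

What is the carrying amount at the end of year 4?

Depreciable base = $196,592 − $27,600 = $168,992.
Year 1: DB = ⌊$196,592 × 150%/8⌋ = $36,861; SL = ⌊$168,992/8⌋ = $21,124 → take DB $36,861. Book value $159,731.
Year 2: DB = ⌊$159,731 × 150%/8⌋ = $29,949; SL = ⌊$132,131/7⌋ = $18,875 → take DB $29,949. Book value $129,782.
Year 3: DB = ⌊$129,782 × 150%/8⌋ = $24,334; SL = ⌊$102,182/6⌋ = $17,030 → take DB $24,334. Book value $105,448.
Year 4: DB = ⌊$105,448 × 150%/8⌋ = $19,771; SL = ⌊$77,848/5⌋ = $15,569 → take DB $19,771. Book value $85,677.

$85,677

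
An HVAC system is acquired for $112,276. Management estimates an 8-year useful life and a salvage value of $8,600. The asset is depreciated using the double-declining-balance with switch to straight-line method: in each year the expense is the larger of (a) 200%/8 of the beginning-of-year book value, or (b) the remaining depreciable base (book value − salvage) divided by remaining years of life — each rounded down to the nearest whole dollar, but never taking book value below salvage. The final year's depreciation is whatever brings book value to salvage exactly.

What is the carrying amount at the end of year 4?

Depreciable base = $112,276 − $8,600 = $103,676.
Year 1: DB = ⌊$112,276 × 200%/8⌋ = $28,069; SL = ⌊$103,676/8⌋ = $12,959 → take DB $28,069. Book value $84,207.
Year 2: DB = ⌊$84,207 × 200%/8⌋ = $21,051; SL = ⌊$75,607/7⌋ = $10,801 → take DB $21,051. Book value $63,156.
Year 3: DB = ⌊$63,156 × 200%/8⌋ = $15,789; SL = ⌊$54,556/6⌋ = $9,092 → take DB $15,789. Book value $47,367.
Year 4: DB = ⌊$47,367 × 200%/8⌋ = $11,841; SL = ⌊$38,767/5⌋ = $7,753 → take DB $11,841. Book value $35,526.

$35,526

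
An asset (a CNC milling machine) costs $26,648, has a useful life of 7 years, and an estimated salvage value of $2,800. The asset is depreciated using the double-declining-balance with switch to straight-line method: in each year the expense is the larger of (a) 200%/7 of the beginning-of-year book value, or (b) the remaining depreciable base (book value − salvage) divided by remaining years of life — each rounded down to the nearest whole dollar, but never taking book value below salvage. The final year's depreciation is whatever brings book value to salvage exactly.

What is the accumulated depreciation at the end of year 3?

$16,935

Depreciable base = $26,648 − $2,800 = $23,848.
Year 1: DB = ⌊$26,648 × 200%/7⌋ = $7,613; SL = ⌊$23,848/7⌋ = $3,406 → take DB $7,613. Book value $19,035.
Year 2: DB = ⌊$19,035 × 200%/7⌋ = $5,438; SL = ⌊$16,235/6⌋ = $2,705 → take DB $5,438. Book value $13,597.
Year 3: DB = ⌊$13,597 × 200%/7⌋ = $3,884; SL = ⌊$10,797/5⌋ = $2,159 → take DB $3,884. Book value $9,713.
Accumulated through year 3 = $26,648 − $9,713 = $16,935.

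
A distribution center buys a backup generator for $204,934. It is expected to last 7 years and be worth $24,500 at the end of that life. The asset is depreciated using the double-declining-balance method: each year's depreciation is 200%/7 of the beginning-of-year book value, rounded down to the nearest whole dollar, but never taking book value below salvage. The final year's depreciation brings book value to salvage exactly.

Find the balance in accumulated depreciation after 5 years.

$166,829

Depreciable base = $204,934 − $24,500 = $180,434.
Year 1: ⌊$204,934 × 200%/7⌋ = $58,552. Book value $146,382.
Year 2: ⌊$146,382 × 200%/7⌋ = $41,823. Book value $104,559.
Year 3: ⌊$104,559 × 200%/7⌋ = $29,874. Book value $74,685.
Year 4: ⌊$74,685 × 200%/7⌋ = $21,338. Book value $53,347.
Year 5: ⌊$53,347 × 200%/7⌋ = $15,242. Book value $38,105.
Accumulated through year 5 = $204,934 − $38,105 = $166,829.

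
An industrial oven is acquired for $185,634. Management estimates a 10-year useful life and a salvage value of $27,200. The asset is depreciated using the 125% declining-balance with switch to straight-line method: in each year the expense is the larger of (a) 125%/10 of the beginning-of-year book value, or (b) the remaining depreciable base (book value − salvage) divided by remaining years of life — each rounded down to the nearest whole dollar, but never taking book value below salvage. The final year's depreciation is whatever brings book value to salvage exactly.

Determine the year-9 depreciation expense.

$13,603

Depreciable base = $185,634 − $27,200 = $158,434.
Year 1: DB = ⌊$185,634 × 125%/10⌋ = $23,204; SL = ⌊$158,434/10⌋ = $15,843 → take DB $23,204. Book value $162,430.
Year 2: DB = ⌊$162,430 × 125%/10⌋ = $20,303; SL = ⌊$135,230/9⌋ = $15,025 → take DB $20,303. Book value $142,127.
Year 3: DB = ⌊$142,127 × 125%/10⌋ = $17,765; SL = ⌊$114,927/8⌋ = $14,365 → take DB $17,765. Book value $124,362.
Year 4: DB = ⌊$124,362 × 125%/10⌋ = $15,545; SL = ⌊$97,162/7⌋ = $13,880 → take DB $15,545. Book value $108,817.
Year 5: DB = ⌊$108,817 × 125%/10⌋ = $13,602; SL = ⌊$81,617/6⌋ = $13,602 → take DB $13,602. Book value $95,215.
Year 6: DB = ⌊$95,215 × 125%/10⌋ = $11,901; SL = ⌊$68,015/5⌋ = $13,603 → take SL $13,603. Book value $81,612.
Year 7: DB = ⌊$81,612 × 125%/10⌋ = $10,201; SL = ⌊$54,412/4⌋ = $13,603 → take SL $13,603. Book value $68,009.
Year 8: DB = ⌊$68,009 × 125%/10⌋ = $8,501; SL = ⌊$40,809/3⌋ = $13,603 → take SL $13,603. Book value $54,406.
Year 9: DB = ⌊$54,406 × 125%/10⌋ = $6,800; SL = ⌊$27,206/2⌋ = $13,603 → take SL $13,603. Book value $40,803.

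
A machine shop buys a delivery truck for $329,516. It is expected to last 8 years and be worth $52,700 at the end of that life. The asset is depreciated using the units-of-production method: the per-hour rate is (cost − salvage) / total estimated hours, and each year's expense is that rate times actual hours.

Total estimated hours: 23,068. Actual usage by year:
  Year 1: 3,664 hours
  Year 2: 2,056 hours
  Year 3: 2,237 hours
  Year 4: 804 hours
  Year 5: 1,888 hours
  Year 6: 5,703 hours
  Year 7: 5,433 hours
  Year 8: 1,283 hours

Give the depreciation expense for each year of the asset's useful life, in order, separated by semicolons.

$43,968; $24,672; $26,844; $9,648; $22,656; $68,436; $65,196; $15,396

Depreciable base = $329,516 − $52,700 = $276,816.
Rate = $276,816 / 23,068 hours = $12 per hour.
Year 1: 3,664 × $12 = $43,968. Book value $285,548.
Year 2: 2,056 × $12 = $24,672. Book value $260,876.
Year 3: 2,237 × $12 = $26,844. Book value $234,032.
Year 4: 804 × $12 = $9,648. Book value $224,384.
Year 5: 1,888 × $12 = $22,656. Book value $201,728.
Year 6: 5,703 × $12 = $68,436. Book value $133,292.
Year 7: 5,433 × $12 = $65,196. Book value $68,096.
Year 8: 1,283 × $12 = $15,396. Book value $52,700.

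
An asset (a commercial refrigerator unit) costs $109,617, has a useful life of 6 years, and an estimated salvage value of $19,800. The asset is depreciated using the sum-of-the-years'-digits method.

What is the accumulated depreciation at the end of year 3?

$64,155

Depreciable base = $109,617 − $19,800 = $89,817.
Sum of the years' digits = 6+5+4+3+2+1 = 21.
Year 1: $89,817 × 6/21 = $25,662. Book value $83,955.
Year 2: $89,817 × 5/21 = $21,385. Book value $62,570.
Year 3: $89,817 × 4/21 = $17,108. Book value $45,462.
Accumulated through year 3 = $109,617 − $45,462 = $64,155.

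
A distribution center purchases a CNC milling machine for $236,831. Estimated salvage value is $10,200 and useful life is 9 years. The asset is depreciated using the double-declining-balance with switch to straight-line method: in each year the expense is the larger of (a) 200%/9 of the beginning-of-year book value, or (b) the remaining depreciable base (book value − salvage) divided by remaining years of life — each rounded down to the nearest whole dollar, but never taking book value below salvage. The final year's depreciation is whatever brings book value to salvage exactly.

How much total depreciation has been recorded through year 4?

Depreciable base = $236,831 − $10,200 = $226,631.
Year 1: DB = ⌊$236,831 × 200%/9⌋ = $52,629; SL = ⌊$226,631/9⌋ = $25,181 → take DB $52,629. Book value $184,202.
Year 2: DB = ⌊$184,202 × 200%/9⌋ = $40,933; SL = ⌊$174,002/8⌋ = $21,750 → take DB $40,933. Book value $143,269.
Year 3: DB = ⌊$143,269 × 200%/9⌋ = $31,837; SL = ⌊$133,069/7⌋ = $19,009 → take DB $31,837. Book value $111,432.
Year 4: DB = ⌊$111,432 × 200%/9⌋ = $24,762; SL = ⌊$101,232/6⌋ = $16,872 → take DB $24,762. Book value $86,670.
Accumulated through year 4 = $236,831 − $86,670 = $150,161.

$150,161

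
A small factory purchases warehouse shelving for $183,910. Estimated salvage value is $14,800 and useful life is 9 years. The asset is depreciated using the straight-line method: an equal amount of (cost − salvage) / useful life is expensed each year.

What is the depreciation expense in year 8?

Depreciable base = $183,910 − $14,800 = $169,110.
Annual expense = $169,110 / 9 = $18,790.

$18,790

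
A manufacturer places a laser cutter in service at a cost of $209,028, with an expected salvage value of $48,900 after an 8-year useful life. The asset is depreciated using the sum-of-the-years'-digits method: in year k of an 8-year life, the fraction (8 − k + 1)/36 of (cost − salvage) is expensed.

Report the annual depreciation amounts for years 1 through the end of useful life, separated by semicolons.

$35,584; $31,136; $26,688; $22,240; $17,792; $13,344; $8,896; $4,448

Depreciable base = $209,028 − $48,900 = $160,128.
Sum of the years' digits = 8+7+6+5+4+3+2+1 = 36.
Year 1: $160,128 × 8/36 = $35,584. Book value $173,444.
Year 2: $160,128 × 7/36 = $31,136. Book value $142,308.
Year 3: $160,128 × 6/36 = $26,688. Book value $115,620.
Year 4: $160,128 × 5/36 = $22,240. Book value $93,380.
Year 5: $160,128 × 4/36 = $17,792. Book value $75,588.
Year 6: $160,128 × 3/36 = $13,344. Book value $62,244.
Year 7: $160,128 × 2/36 = $8,896. Book value $53,348.
Year 8: $160,128 × 1/36 = $4,448. Book value $48,900.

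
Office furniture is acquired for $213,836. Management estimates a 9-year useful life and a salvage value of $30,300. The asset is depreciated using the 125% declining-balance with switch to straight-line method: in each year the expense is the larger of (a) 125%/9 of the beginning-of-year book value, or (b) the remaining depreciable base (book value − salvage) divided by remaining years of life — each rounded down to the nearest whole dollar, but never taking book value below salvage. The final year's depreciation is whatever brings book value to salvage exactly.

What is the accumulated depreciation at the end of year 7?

Depreciable base = $213,836 − $30,300 = $183,536.
Year 1: DB = ⌊$213,836 × 125%/9⌋ = $29,699; SL = ⌊$183,536/9⌋ = $20,392 → take DB $29,699. Book value $184,137.
Year 2: DB = ⌊$184,137 × 125%/9⌋ = $25,574; SL = ⌊$153,837/8⌋ = $19,229 → take DB $25,574. Book value $158,563.
Year 3: DB = ⌊$158,563 × 125%/9⌋ = $22,022; SL = ⌊$128,263/7⌋ = $18,323 → take DB $22,022. Book value $136,541.
Year 4: DB = ⌊$136,541 × 125%/9⌋ = $18,964; SL = ⌊$106,241/6⌋ = $17,706 → take DB $18,964. Book value $117,577.
Year 5: DB = ⌊$117,577 × 125%/9⌋ = $16,330; SL = ⌊$87,277/5⌋ = $17,455 → take SL $17,455. Book value $100,122.
Year 6: DB = ⌊$100,122 × 125%/9⌋ = $13,905; SL = ⌊$69,822/4⌋ = $17,455 → take SL $17,455. Book value $82,667.
Year 7: DB = ⌊$82,667 × 125%/9⌋ = $11,481; SL = ⌊$52,367/3⌋ = $17,455 → take SL $17,455. Book value $65,212.
Accumulated through year 7 = $213,836 − $65,212 = $148,624.

$148,624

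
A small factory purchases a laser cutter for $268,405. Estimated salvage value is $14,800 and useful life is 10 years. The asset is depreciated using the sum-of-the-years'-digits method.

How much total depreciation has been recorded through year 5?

$184,440

Depreciable base = $268,405 − $14,800 = $253,605.
Sum of the years' digits = 10+9+8+7+6+5+4+3+2+1 = 55.
Year 1: $253,605 × 10/55 = $46,110. Book value $222,295.
Year 2: $253,605 × 9/55 = $41,499. Book value $180,796.
Year 3: $253,605 × 8/55 = $36,888. Book value $143,908.
Year 4: $253,605 × 7/55 = $32,277. Book value $111,631.
Year 5: $253,605 × 6/55 = $27,666. Book value $83,965.
Accumulated through year 5 = $268,405 − $83,965 = $184,440.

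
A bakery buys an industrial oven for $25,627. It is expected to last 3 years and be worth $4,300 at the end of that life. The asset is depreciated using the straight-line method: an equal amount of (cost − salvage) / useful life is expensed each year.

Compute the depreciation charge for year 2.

$7,109

Depreciable base = $25,627 − $4,300 = $21,327.
Annual expense = $21,327 / 3 = $7,109.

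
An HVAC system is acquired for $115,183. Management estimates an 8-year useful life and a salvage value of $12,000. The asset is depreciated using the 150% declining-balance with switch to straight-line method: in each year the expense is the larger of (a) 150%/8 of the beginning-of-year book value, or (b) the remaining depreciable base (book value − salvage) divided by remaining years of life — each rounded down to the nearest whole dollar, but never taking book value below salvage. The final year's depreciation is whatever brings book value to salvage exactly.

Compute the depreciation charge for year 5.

Depreciable base = $115,183 − $12,000 = $103,183.
Year 1: DB = ⌊$115,183 × 150%/8⌋ = $21,596; SL = ⌊$103,183/8⌋ = $12,897 → take DB $21,596. Book value $93,587.
Year 2: DB = ⌊$93,587 × 150%/8⌋ = $17,547; SL = ⌊$81,587/7⌋ = $11,655 → take DB $17,547. Book value $76,040.
Year 3: DB = ⌊$76,040 × 150%/8⌋ = $14,257; SL = ⌊$64,040/6⌋ = $10,673 → take DB $14,257. Book value $61,783.
Year 4: DB = ⌊$61,783 × 150%/8⌋ = $11,584; SL = ⌊$49,783/5⌋ = $9,956 → take DB $11,584. Book value $50,199.
Year 5: DB = ⌊$50,199 × 150%/8⌋ = $9,412; SL = ⌊$38,199/4⌋ = $9,549 → take SL $9,549. Book value $40,650.

$9,549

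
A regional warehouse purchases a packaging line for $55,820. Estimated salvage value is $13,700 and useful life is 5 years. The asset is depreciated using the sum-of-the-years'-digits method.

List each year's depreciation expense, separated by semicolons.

Depreciable base = $55,820 − $13,700 = $42,120.
Sum of the years' digits = 5+4+3+2+1 = 15.
Year 1: $42,120 × 5/15 = $14,040. Book value $41,780.
Year 2: $42,120 × 4/15 = $11,232. Book value $30,548.
Year 3: $42,120 × 3/15 = $8,424. Book value $22,124.
Year 4: $42,120 × 2/15 = $5,616. Book value $16,508.
Year 5: $42,120 × 1/15 = $2,808. Book value $13,700.

$14,040; $11,232; $8,424; $5,616; $2,808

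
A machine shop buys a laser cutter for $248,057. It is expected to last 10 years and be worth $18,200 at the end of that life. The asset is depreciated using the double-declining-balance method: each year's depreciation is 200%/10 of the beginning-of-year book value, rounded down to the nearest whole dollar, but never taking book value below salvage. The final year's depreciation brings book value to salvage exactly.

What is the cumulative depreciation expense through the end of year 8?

Depreciable base = $248,057 − $18,200 = $229,857.
Year 1: ⌊$248,057 × 200%/10⌋ = $49,611. Book value $198,446.
Year 2: ⌊$198,446 × 200%/10⌋ = $39,689. Book value $158,757.
Year 3: ⌊$158,757 × 200%/10⌋ = $31,751. Book value $127,006.
Year 4: ⌊$127,006 × 200%/10⌋ = $25,401. Book value $101,605.
Year 5: ⌊$101,605 × 200%/10⌋ = $20,321. Book value $81,284.
Year 6: ⌊$81,284 × 200%/10⌋ = $16,256. Book value $65,028.
Year 7: ⌊$65,028 × 200%/10⌋ = $13,005. Book value $52,023.
Year 8: ⌊$52,023 × 200%/10⌋ = $10,404. Book value $41,619.
Accumulated through year 8 = $248,057 − $41,619 = $206,438.

$206,438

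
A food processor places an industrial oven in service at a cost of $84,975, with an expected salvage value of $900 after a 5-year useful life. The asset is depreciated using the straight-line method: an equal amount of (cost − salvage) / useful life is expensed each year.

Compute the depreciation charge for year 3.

Depreciable base = $84,975 − $900 = $84,075.
Annual expense = $84,075 / 5 = $16,815.

$16,815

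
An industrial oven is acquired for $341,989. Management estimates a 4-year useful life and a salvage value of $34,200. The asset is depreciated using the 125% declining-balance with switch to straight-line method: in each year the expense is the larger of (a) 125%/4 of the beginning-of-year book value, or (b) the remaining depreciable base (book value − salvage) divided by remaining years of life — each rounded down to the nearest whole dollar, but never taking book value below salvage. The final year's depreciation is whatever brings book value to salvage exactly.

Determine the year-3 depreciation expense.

Depreciable base = $341,989 − $34,200 = $307,789.
Year 1: DB = ⌊$341,989 × 125%/4⌋ = $106,871; SL = ⌊$307,789/4⌋ = $76,947 → take DB $106,871. Book value $235,118.
Year 2: DB = ⌊$235,118 × 125%/4⌋ = $73,474; SL = ⌊$200,918/3⌋ = $66,972 → take DB $73,474. Book value $161,644.
Year 3: DB = ⌊$161,644 × 125%/4⌋ = $50,513; SL = ⌊$127,444/2⌋ = $63,722 → take SL $63,722. Book value $97,922.

$63,722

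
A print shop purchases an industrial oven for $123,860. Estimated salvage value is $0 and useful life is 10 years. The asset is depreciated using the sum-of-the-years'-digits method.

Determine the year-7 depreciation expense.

$9,008

Depreciable base = $123,860 − $0 = $123,860.
Sum of the years' digits = 10+9+8+7+6+5+4+3+2+1 = 55.
Year 1: $123,860 × 10/55 = $22,520. Book value $101,340.
Year 2: $123,860 × 9/55 = $20,268. Book value $81,072.
Year 3: $123,860 × 8/55 = $18,016. Book value $63,056.
Year 4: $123,860 × 7/55 = $15,764. Book value $47,292.
Year 5: $123,860 × 6/55 = $13,512. Book value $33,780.
Year 6: $123,860 × 5/55 = $11,260. Book value $22,520.
Year 7: $123,860 × 4/55 = $9,008. Book value $13,512.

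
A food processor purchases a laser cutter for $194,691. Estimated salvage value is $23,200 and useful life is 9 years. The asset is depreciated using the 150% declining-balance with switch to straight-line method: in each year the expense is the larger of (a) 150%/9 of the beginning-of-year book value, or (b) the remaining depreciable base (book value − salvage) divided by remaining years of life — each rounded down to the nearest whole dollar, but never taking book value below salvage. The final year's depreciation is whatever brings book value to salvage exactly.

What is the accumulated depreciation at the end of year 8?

$157,730

Depreciable base = $194,691 − $23,200 = $171,491.
Year 1: DB = ⌊$194,691 × 150%/9⌋ = $32,448; SL = ⌊$171,491/9⌋ = $19,054 → take DB $32,448. Book value $162,243.
Year 2: DB = ⌊$162,243 × 150%/9⌋ = $27,040; SL = ⌊$139,043/8⌋ = $17,380 → take DB $27,040. Book value $135,203.
Year 3: DB = ⌊$135,203 × 150%/9⌋ = $22,533; SL = ⌊$112,003/7⌋ = $16,000 → take DB $22,533. Book value $112,670.
Year 4: DB = ⌊$112,670 × 150%/9⌋ = $18,778; SL = ⌊$89,470/6⌋ = $14,911 → take DB $18,778. Book value $93,892.
Year 5: DB = ⌊$93,892 × 150%/9⌋ = $15,648; SL = ⌊$70,692/5⌋ = $14,138 → take DB $15,648. Book value $78,244.
Year 6: DB = ⌊$78,244 × 150%/9⌋ = $13,040; SL = ⌊$55,044/4⌋ = $13,761 → take SL $13,761. Book value $64,483.
Year 7: DB = ⌊$64,483 × 150%/9⌋ = $10,747; SL = ⌊$41,283/3⌋ = $13,761 → take SL $13,761. Book value $50,722.
Year 8: DB = ⌊$50,722 × 150%/9⌋ = $8,453; SL = ⌊$27,522/2⌋ = $13,761 → take SL $13,761. Book value $36,961.
Accumulated through year 8 = $194,691 − $36,961 = $157,730.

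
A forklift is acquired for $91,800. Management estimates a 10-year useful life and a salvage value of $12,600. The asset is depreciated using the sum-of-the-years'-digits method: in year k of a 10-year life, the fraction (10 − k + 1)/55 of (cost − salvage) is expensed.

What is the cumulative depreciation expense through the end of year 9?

Depreciable base = $91,800 − $12,600 = $79,200.
Sum of the years' digits = 10+9+8+7+6+5+4+3+2+1 = 55.
Year 1: $79,200 × 10/55 = $14,400. Book value $77,400.
Year 2: $79,200 × 9/55 = $12,960. Book value $64,440.
Year 3: $79,200 × 8/55 = $11,520. Book value $52,920.
Year 4: $79,200 × 7/55 = $10,080. Book value $42,840.
Year 5: $79,200 × 6/55 = $8,640. Book value $34,200.
Year 6: $79,200 × 5/55 = $7,200. Book value $27,000.
Year 7: $79,200 × 4/55 = $5,760. Book value $21,240.
Year 8: $79,200 × 3/55 = $4,320. Book value $16,920.
Year 9: $79,200 × 2/55 = $2,880. Book value $14,040.
Accumulated through year 9 = $91,800 − $14,040 = $77,760.

$77,760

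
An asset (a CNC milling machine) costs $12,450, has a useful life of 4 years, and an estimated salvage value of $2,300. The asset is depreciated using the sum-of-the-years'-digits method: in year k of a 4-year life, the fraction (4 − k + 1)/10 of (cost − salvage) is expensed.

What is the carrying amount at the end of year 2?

$5,345

Depreciable base = $12,450 − $2,300 = $10,150.
Sum of the years' digits = 4+3+2+1 = 10.
Year 1: $10,150 × 4/10 = $4,060. Book value $8,390.
Year 2: $10,150 × 3/10 = $3,045. Book value $5,345.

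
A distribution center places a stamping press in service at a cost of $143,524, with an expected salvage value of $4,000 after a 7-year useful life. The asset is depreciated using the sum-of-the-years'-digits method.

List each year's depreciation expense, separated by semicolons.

Depreciable base = $143,524 − $4,000 = $139,524.
Sum of the years' digits = 7+6+5+4+3+2+1 = 28.
Year 1: $139,524 × 7/28 = $34,881. Book value $108,643.
Year 2: $139,524 × 6/28 = $29,898. Book value $78,745.
Year 3: $139,524 × 5/28 = $24,915. Book value $53,830.
Year 4: $139,524 × 4/28 = $19,932. Book value $33,898.
Year 5: $139,524 × 3/28 = $14,949. Book value $18,949.
Year 6: $139,524 × 2/28 = $9,966. Book value $8,983.
Year 7: $139,524 × 1/28 = $4,983. Book value $4,000.

$34,881; $29,898; $24,915; $19,932; $14,949; $9,966; $4,983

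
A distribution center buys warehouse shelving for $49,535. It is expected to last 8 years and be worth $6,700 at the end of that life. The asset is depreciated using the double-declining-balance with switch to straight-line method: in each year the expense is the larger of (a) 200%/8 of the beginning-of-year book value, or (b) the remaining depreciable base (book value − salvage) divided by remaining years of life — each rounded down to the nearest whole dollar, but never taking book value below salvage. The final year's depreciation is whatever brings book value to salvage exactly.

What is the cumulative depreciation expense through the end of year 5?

Depreciable base = $49,535 − $6,700 = $42,835.
Year 1: DB = ⌊$49,535 × 200%/8⌋ = $12,383; SL = ⌊$42,835/8⌋ = $5,354 → take DB $12,383. Book value $37,152.
Year 2: DB = ⌊$37,152 × 200%/8⌋ = $9,288; SL = ⌊$30,452/7⌋ = $4,350 → take DB $9,288. Book value $27,864.
Year 3: DB = ⌊$27,864 × 200%/8⌋ = $6,966; SL = ⌊$21,164/6⌋ = $3,527 → take DB $6,966. Book value $20,898.
Year 4: DB = ⌊$20,898 × 200%/8⌋ = $5,224; SL = ⌊$14,198/5⌋ = $2,839 → take DB $5,224. Book value $15,674.
Year 5: DB = ⌊$15,674 × 200%/8⌋ = $3,918; SL = ⌊$8,974/4⌋ = $2,243 → take DB $3,918. Book value $11,756.
Accumulated through year 5 = $49,535 − $11,756 = $37,779.

$37,779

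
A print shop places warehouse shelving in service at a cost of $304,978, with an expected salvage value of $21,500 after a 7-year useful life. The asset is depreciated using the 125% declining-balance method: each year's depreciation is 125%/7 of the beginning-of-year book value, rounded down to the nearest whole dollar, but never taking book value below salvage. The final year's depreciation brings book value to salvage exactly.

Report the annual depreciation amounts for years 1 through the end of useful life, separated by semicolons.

Depreciable base = $304,978 − $21,500 = $283,478.
Year 1: ⌊$304,978 × 125%/7⌋ = $54,460. Book value $250,518.
Year 2: ⌊$250,518 × 125%/7⌋ = $44,735. Book value $205,783.
Year 3: ⌊$205,783 × 125%/7⌋ = $36,746. Book value $169,037.
Year 4: ⌊$169,037 × 125%/7⌋ = $30,185. Book value $138,852.
Year 5: ⌊$138,852 × 125%/7⌋ = $24,795. Book value $114,057.
Year 6: ⌊$114,057 × 125%/7⌋ = $20,367. Book value $93,690.
Year 7 (final): $93,690 − $21,500 = $72,190. Book value $21,500.

$54,460; $44,735; $36,746; $30,185; $24,795; $20,367; $72,190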